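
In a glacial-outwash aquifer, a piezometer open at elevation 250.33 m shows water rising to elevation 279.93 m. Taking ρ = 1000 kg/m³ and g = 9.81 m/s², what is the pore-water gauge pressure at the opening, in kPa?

P ≈ 290 kPa

Pressure head ψ = h − z = 279.93 − 250.33 = 29.60 m.
P = ρgψ = 1000 × 9.81 × 29.60 = 290376 Pa ≈ 290 kPa.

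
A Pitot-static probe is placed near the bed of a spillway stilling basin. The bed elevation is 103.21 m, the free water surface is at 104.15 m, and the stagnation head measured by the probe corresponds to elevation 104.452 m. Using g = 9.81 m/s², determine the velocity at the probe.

Near the bed, under hydrostatic conditions, the piezometric head (z + ψ) equals the free-surface elevation, 104.15 m.
Velocity head = total − piezometric = 104.452 − 104.15 = 0.302 m.
v = √(2g·h_v) = √(2 × 9.81 × 0.302) = 2.43 m/s.

v ≈ 2.43 m/s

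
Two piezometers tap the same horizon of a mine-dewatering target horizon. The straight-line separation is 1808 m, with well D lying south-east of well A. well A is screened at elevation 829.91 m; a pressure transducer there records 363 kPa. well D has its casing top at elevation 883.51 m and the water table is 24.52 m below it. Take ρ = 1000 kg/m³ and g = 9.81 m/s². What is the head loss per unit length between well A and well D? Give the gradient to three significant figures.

i ≈ 0.00438 m/m

Pressure head at well A: ψ = P/(ρg) = 363×1000 / (1000 × 9.81) = 37.00 m.
Total head at well A: h = z + ψ = 829.91 + 37.00 = 866.91 m.
Total head at well D: h = 883.51 − 24.52 = 858.99 m.
Head difference: h(well A) − h(well D) = 866.91 − 858.99 = 7.92 m.
Hydraulic gradient: i = |Δh| / L = 7.92 / 1808 = 0.00438.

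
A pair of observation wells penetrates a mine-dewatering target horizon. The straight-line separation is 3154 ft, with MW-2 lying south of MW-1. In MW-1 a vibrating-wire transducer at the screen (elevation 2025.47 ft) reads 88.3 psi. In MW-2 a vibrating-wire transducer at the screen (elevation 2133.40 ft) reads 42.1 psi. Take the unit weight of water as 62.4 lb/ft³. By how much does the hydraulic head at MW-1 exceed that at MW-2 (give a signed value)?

Pressure head at MW-1: ψ = 144·P/γ = 144 × 88.3 / 62.4 = 203.77 ft.
Total head at MW-1: h = z + ψ = 2025.47 + 203.77 = 2229.24 ft.
Pressure head at MW-2: ψ = 144·P/γ = 144 × 42.1 / 62.4 = 97.15 ft.
Total head at MW-2: h = z + ψ = 2133.40 + 97.15 = 2230.55 ft.
Head difference: h(MW-1) − h(MW-2) = 2229.24 − 2230.55 = -1.31 ft.

Δh ≈ -1.31 ft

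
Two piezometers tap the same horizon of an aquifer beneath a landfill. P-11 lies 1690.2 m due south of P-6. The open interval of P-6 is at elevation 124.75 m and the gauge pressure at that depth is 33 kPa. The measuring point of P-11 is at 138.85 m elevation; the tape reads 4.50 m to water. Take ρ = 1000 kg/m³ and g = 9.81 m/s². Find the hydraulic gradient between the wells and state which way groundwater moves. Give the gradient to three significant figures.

i ≈ 0.00369; groundwater flows toward the north

Pressure head at P-6: ψ = P/(ρg) = 33×1000 / (1000 × 9.81) = 3.36 m.
Total head at P-6: h = z + ψ = 124.75 + 3.36 = 128.11 m.
Total head at P-11: h = 138.85 − 4.50 = 134.35 m.
Head difference: h(P-6) − h(P-11) = 128.11 − 134.35 = -6.24 m.
Hydraulic gradient: i = |Δh| / L = 6.24 / 1690.2 = 0.00369.
Flow is from higher to lower head: from P-11 toward P-6, i.e. toward the north.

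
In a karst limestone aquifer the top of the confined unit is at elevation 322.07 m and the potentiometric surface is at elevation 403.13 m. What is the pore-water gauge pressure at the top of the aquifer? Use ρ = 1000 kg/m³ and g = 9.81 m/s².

P ≈ 795 kPa

Pressure head at the aquifer top: ψ = h − z = 403.13 − 322.07 = 81.06 m.
P = ρgψ = 1000 × 9.81 × 81.06 = 795199 Pa ≈ 795 kPa.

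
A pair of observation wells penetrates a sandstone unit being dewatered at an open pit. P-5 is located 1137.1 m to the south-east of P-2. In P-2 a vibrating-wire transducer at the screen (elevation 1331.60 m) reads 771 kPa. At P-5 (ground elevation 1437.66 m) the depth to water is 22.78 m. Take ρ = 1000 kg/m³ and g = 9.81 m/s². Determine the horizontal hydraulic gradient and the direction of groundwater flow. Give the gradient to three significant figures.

i ≈ 0.00412; groundwater flows toward the north-west

Pressure head at P-2: ψ = P/(ρg) = 771×1000 / (1000 × 9.81) = 78.59 m.
Total head at P-2: h = z + ψ = 1331.60 + 78.59 = 1410.19 m.
Total head at P-5: h = 1437.66 − 22.78 = 1414.88 m.
Head difference: h(P-2) − h(P-5) = 1410.19 − 1414.88 = -4.69 m.
Hydraulic gradient: i = |Δh| / L = 4.69 / 1137.1 = 0.00412.
Flow is from higher to lower head: from P-5 toward P-2, i.e. toward the north-west.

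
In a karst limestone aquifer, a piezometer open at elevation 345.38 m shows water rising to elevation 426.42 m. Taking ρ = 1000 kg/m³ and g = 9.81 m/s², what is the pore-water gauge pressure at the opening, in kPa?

Pressure head ψ = h − z = 426.42 − 345.38 = 81.04 m.
P = ρgψ = 1000 × 9.81 × 81.04 = 795002 Pa ≈ 795 kPa.

P ≈ 795 kPa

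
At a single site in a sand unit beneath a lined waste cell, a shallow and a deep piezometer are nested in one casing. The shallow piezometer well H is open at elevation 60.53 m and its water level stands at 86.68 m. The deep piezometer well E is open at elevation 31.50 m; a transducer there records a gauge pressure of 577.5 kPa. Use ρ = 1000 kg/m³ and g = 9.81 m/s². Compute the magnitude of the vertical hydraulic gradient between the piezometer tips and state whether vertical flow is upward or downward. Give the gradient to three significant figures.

Total head at well H: h = 86.68 m (water level in the standpipe).
Pressure head at well E: ψ = P/(ρg) = 577.5×1000 / (1000 × 9.81) = 58.87 m.
Total head at well E: h = z + ψ = 31.50 + 58.87 = 90.37 m.
Δh = h(well H) − h(well E) = 86.68 − 90.37 = -3.69 m.
Vertical separation Δz = 60.53 − 31.50 = 29.03 m.
|i_v| = |Δh| / Δz = 3.69 / 29.03 = 0.127.
Head is higher in the deep piezometer, so vertical flow is upward (discharge condition).

|i_v| ≈ 0.127; vertical flow is upward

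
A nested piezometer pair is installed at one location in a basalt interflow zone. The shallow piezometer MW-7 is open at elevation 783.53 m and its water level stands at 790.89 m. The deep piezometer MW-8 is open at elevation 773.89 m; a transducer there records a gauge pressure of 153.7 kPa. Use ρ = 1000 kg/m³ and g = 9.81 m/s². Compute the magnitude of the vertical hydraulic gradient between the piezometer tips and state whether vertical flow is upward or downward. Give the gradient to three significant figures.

|i_v| ≈ 0.138; vertical flow is downward

Total head at MW-7: h = 790.89 m (water level in the standpipe).
Pressure head at MW-8: ψ = P/(ρg) = 153.7×1000 / (1000 × 9.81) = 15.67 m.
Total head at MW-8: h = z + ψ = 773.89 + 15.67 = 789.56 m.
Δh = h(MW-7) − h(MW-8) = 790.89 − 789.56 = 1.33 m.
Vertical separation Δz = 783.53 − 773.89 = 9.64 m.
|i_v| = |Δh| / Δz = 1.33 / 9.64 = 0.138.
Head is higher in the shallow piezometer, so vertical flow is downward (recharge condition).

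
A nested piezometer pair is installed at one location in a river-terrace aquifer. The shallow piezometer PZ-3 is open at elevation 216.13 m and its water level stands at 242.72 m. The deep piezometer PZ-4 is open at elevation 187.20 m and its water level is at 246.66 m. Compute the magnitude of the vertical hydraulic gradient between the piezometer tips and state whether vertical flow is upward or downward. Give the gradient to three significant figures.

|i_v| ≈ 0.136; vertical flow is upward

Total head at PZ-3: h = 242.72 m (water level in the standpipe).
Total head at PZ-4: h = 246.66 m.
Δh = h(PZ-3) − h(PZ-4) = 242.72 − 246.66 = -3.94 m.
Vertical separation Δz = 216.13 − 187.20 = 28.93 m.
|i_v| = |Δh| / Δz = 3.94 / 28.93 = 0.136.
Head is higher in the deep piezometer, so vertical flow is upward (discharge condition).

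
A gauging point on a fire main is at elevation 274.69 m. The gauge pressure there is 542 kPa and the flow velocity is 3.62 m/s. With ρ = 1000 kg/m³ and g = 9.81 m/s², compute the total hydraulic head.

Pressure head ψ = P/(ρg) = 542×1000 / (1000 × 9.81) = 55.25 m.
Velocity head = v²/(2g) = 3.62² / (2 × 9.81) = 0.668 m.
h = z + ψ + v²/(2g) = 274.69 + 55.25 + 0.668 = 330.61 m.

h ≈ 330.61 m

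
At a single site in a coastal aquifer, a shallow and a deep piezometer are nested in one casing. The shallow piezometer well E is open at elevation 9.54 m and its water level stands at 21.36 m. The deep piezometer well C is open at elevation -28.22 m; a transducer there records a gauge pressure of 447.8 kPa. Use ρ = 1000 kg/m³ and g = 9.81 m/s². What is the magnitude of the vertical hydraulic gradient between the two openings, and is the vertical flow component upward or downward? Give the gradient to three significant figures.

Total head at well E: h = 21.36 m (water level in the standpipe).
Pressure head at well C: ψ = P/(ρg) = 447.8×1000 / (1000 × 9.81) = 45.65 m.
Total head at well C: h = z + ψ = -28.22 + 45.65 = 17.43 m.
Δh = h(well E) − h(well C) = 21.36 − 17.43 = 3.93 m.
Vertical separation Δz = 9.54 − (-28.22) = 37.76 m.
|i_v| = |Δh| / Δz = 3.93 / 37.76 = 0.104.
Head is higher in the shallow piezometer, so vertical flow is downward (recharge condition).

|i_v| ≈ 0.104; vertical flow is downward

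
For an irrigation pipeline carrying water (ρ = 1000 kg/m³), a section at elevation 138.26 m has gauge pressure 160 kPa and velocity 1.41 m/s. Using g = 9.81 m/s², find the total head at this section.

h ≈ 154.67 m

Pressure head ψ = P/(ρg) = 160×1000 / (1000 × 9.81) = 16.31 m.
Velocity head = v²/(2g) = 1.41² / (2 × 9.81) = 0.101 m.
h = z + ψ + v²/(2g) = 138.26 + 16.31 + 0.101 = 154.67 m.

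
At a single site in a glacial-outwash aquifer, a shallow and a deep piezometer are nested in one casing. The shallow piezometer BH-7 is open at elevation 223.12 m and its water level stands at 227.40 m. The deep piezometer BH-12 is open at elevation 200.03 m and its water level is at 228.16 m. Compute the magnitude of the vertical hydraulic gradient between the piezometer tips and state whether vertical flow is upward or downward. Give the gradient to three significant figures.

Total head at BH-7: h = 227.40 m (water level in the standpipe).
Total head at BH-12: h = 228.16 m.
Δh = h(BH-7) − h(BH-12) = 227.40 − 228.16 = -0.76 m.
Vertical separation Δz = 223.12 − 200.03 = 23.09 m.
|i_v| = |Δh| / Δz = 0.76 / 23.09 = 0.0329.
Head is higher in the deep piezometer, so vertical flow is upward (discharge condition).

|i_v| ≈ 0.0329; vertical flow is upward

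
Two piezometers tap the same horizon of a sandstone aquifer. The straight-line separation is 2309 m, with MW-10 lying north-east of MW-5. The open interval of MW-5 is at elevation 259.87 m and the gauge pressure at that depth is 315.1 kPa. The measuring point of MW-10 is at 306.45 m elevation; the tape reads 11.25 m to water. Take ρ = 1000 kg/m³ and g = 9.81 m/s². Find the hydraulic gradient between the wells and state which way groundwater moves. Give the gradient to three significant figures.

i ≈ 0.00139; groundwater flows toward the south-west

Pressure head at MW-5: ψ = P/(ρg) = 315.1×1000 / (1000 × 9.81) = 32.12 m.
Total head at MW-5: h = z + ψ = 259.87 + 32.12 = 291.99 m.
Total head at MW-10: h = 306.45 − 11.25 = 295.20 m.
Head difference: h(MW-5) − h(MW-10) = 291.99 − 295.20 = -3.21 m.
Hydraulic gradient: i = |Δh| / L = 3.21 / 2309 = 0.00139.
Flow is from higher to lower head: from MW-10 toward MW-5, i.e. toward the south-west.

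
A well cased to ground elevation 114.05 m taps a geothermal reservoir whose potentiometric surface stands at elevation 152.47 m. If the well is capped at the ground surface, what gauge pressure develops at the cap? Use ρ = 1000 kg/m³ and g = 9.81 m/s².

P ≈ 377 kPa

Head above the cap: Δh = 152.47 − 114.05 = 38.42 m.
P = ρgΔh = 1000 × 9.81 × 38.42 = 376900 Pa ≈ 377 kPa.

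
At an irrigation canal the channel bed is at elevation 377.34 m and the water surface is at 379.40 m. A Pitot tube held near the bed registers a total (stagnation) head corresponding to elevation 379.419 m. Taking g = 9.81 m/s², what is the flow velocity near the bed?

v ≈ 0.611 m/s

Near the bed, under hydrostatic conditions, the piezometric head (z + ψ) equals the free-surface elevation, 379.40 m.
Velocity head = total − piezometric = 379.419 − 379.40 = 0.019 m.
v = √(2g·h_v) = √(2 × 9.81 × 0.019) = 0.611 m/s.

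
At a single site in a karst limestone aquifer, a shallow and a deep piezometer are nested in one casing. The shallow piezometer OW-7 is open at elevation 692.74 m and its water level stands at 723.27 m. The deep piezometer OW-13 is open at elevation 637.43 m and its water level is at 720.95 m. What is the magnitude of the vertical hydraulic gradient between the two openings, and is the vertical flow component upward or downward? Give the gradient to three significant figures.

|i_v| ≈ 0.0419; vertical flow is downward

Total head at OW-7: h = 723.27 m (water level in the standpipe).
Total head at OW-13: h = 720.95 m.
Δh = h(OW-7) − h(OW-13) = 723.27 − 720.95 = 2.32 m.
Vertical separation Δz = 692.74 − 637.43 = 55.31 m.
|i_v| = |Δh| / Δz = 2.32 / 55.31 = 0.0419.
Head is higher in the shallow piezometer, so vertical flow is downward (recharge condition).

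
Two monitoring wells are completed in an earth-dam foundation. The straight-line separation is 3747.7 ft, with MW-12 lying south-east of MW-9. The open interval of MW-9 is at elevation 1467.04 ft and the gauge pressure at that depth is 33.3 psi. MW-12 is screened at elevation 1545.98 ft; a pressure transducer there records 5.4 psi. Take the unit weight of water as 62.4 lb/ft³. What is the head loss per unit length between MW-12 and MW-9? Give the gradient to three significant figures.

i ≈ 0.00388 ft/ft

Pressure head at MW-9: ψ = 144·P/γ = 144 × 33.3 / 62.4 = 76.85 ft.
Total head at MW-9: h = z + ψ = 1467.04 + 76.85 = 1543.89 ft.
Pressure head at MW-12: ψ = 144·P/γ = 144 × 5.4 / 62.4 = 12.46 ft.
Total head at MW-12: h = z + ψ = 1545.98 + 12.46 = 1558.44 ft.
Head difference: h(MW-9) − h(MW-12) = 1543.89 − 1558.44 = -14.55 ft.
Hydraulic gradient: i = |Δh| / L = 14.55 / 3747.7 = 0.00388.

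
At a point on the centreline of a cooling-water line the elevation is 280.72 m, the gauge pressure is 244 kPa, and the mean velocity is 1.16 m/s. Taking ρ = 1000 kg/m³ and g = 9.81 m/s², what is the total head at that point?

Pressure head ψ = P/(ρg) = 244×1000 / (1000 × 9.81) = 24.87 m.
Velocity head = v²/(2g) = 1.16² / (2 × 9.81) = 0.069 m.
h = z + ψ + v²/(2g) = 280.72 + 24.87 + 0.069 = 305.66 m.

h ≈ 305.66 m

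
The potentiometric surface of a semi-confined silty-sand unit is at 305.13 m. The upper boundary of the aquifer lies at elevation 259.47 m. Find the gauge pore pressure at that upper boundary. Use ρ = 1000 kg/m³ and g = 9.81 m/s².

P ≈ 448 kPa

Pressure head at the aquifer top: ψ = h − z = 305.13 − 259.47 = 45.66 m.
P = ρgψ = 1000 × 9.81 × 45.66 = 447925 Pa ≈ 448 kPa.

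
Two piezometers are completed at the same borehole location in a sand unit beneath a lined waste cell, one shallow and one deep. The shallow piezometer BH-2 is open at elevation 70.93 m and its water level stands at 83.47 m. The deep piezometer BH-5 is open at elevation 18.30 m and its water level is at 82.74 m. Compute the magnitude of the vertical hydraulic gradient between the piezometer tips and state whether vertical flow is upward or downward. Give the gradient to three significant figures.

|i_v| ≈ 0.0139; vertical flow is downward

Total head at BH-2: h = 83.47 m (water level in the standpipe).
Total head at BH-5: h = 82.74 m.
Δh = h(BH-2) − h(BH-5) = 83.47 − 82.74 = 0.73 m.
Vertical separation Δz = 70.93 − 18.30 = 52.63 m.
|i_v| = |Δh| / Δz = 0.73 / 52.63 = 0.0139.
Head is higher in the shallow piezometer, so vertical flow is downward (recharge condition).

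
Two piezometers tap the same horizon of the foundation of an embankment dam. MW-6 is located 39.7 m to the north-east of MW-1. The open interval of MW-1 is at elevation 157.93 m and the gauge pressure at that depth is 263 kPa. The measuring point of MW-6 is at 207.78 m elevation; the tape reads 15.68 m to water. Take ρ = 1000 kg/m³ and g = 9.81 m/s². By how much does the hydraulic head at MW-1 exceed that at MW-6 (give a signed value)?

Pressure head at MW-1: ψ = P/(ρg) = 263×1000 / (1000 × 9.81) = 26.81 m.
Total head at MW-1: h = z + ψ = 157.93 + 26.81 = 184.74 m.
Total head at MW-6: h = 207.78 − 15.68 = 192.10 m.
Head difference: h(MW-1) − h(MW-6) = 184.74 − 192.10 = -7.36 m.

Δh ≈ -7.36 m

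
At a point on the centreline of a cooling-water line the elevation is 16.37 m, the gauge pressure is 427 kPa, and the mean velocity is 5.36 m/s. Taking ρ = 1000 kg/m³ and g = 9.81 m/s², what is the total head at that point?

Pressure head ψ = P/(ρg) = 427×1000 / (1000 × 9.81) = 43.53 m.
Velocity head = v²/(2g) = 5.36² / (2 × 9.81) = 1.464 m.
h = z + ψ + v²/(2g) = 16.37 + 43.53 + 1.464 = 61.36 m.

h ≈ 61.36 m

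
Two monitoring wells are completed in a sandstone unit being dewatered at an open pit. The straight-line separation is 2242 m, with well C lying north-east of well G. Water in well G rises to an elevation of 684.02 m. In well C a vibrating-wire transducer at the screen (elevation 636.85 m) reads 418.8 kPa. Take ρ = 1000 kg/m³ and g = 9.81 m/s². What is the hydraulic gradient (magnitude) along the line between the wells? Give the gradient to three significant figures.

i ≈ 0.00200

Total head at well G: h = 684.02 m (water level in the piezometer is the total head).
Pressure head at well C: ψ = P/(ρg) = 418.8×1000 / (1000 × 9.81) = 42.69 m.
Total head at well C: h = z + ψ = 636.85 + 42.69 = 679.54 m.
Head difference: h(well G) − h(well C) = 684.02 − 679.54 = 4.48 m.
Hydraulic gradient: i = |Δh| / L = 4.48 / 2242 = 0.00200.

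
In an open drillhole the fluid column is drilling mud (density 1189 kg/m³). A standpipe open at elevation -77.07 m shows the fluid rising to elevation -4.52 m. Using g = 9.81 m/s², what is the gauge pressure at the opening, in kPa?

P ≈ 846 kPa

Pressure head ψ = h − z = -4.52 − (-77.07) = 72.55 m.
P = ρgψ = 1189 × 9.81 × 72.55 = 846230 Pa ≈ 846 kPa.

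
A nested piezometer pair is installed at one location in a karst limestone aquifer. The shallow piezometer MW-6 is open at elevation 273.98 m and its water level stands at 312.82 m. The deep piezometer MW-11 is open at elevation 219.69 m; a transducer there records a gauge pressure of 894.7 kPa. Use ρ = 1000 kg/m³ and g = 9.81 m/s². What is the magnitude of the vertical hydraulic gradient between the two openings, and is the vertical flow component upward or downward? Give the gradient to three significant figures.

Total head at MW-6: h = 312.82 m (water level in the standpipe).
Pressure head at MW-11: ψ = P/(ρg) = 894.7×1000 / (1000 × 9.81) = 91.20 m.
Total head at MW-11: h = z + ψ = 219.69 + 91.20 = 310.89 m.
Δh = h(MW-6) − h(MW-11) = 312.82 − 310.89 = 1.93 m.
Vertical separation Δz = 273.98 − 219.69 = 54.29 m.
|i_v| = |Δh| / Δz = 1.93 / 54.29 = 0.0355.
Head is higher in the shallow piezometer, so vertical flow is downward (recharge condition).

|i_v| ≈ 0.0355; vertical flow is downward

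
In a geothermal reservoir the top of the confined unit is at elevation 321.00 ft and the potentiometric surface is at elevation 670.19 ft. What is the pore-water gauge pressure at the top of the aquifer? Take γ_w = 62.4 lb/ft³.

Pressure head at the aquifer top: ψ = h − z = 670.19 − 321.00 = 349.19 ft.
P = γψ/144 = 62.4 × 349.19 / 144 = 151 psi.

P ≈ 151 psi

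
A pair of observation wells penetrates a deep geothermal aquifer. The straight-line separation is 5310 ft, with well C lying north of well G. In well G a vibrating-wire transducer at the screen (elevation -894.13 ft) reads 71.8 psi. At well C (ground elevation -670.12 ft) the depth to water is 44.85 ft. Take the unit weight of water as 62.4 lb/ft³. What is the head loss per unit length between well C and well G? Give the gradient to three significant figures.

i ≈ 0.00254 ft/ft

Pressure head at well G: ψ = 144·P/γ = 144 × 71.8 / 62.4 = 165.69 ft.
Total head at well G: h = z + ψ = -894.13 + 165.69 = -728.44 ft.
Total head at well C: h = -670.12 − 44.85 = -714.97 ft.
Head difference: h(well G) − h(well C) = -728.44 − (-714.97) = -13.47 ft.
Hydraulic gradient: i = |Δh| / L = 13.47 / 5310 = 0.00254.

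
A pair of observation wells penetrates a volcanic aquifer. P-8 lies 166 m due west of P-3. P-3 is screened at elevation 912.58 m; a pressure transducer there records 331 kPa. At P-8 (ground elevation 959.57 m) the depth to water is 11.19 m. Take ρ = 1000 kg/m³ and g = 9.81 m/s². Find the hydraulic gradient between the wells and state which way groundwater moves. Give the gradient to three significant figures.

Pressure head at P-3: ψ = P/(ρg) = 331×1000 / (1000 × 9.81) = 33.74 m.
Total head at P-3: h = z + ψ = 912.58 + 33.74 = 946.32 m.
Total head at P-8: h = 959.57 − 11.19 = 948.38 m.
Head difference: h(P-3) − h(P-8) = 946.32 − 948.38 = -2.06 m.
Hydraulic gradient: i = |Δh| / L = 2.06 / 166 = 0.0124.
Flow is from higher to lower head: from P-8 toward P-3, i.e. toward the east.

i ≈ 0.0124; groundwater flows toward the east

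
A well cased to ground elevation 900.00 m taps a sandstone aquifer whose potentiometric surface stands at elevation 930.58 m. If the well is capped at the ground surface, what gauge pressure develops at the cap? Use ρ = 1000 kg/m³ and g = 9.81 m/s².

P ≈ 300 kPa

Head above the cap: Δh = 930.58 − 900.00 = 30.58 m.
P = ρgΔh = 1000 × 9.81 × 30.58 = 299990 Pa ≈ 300 kPa.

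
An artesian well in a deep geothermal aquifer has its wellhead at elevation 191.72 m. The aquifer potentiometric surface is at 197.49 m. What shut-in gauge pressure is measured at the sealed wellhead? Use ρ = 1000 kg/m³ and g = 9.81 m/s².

Head above the cap: Δh = 197.49 − 191.72 = 5.77 m.
P = ρgΔh = 1000 × 9.81 × 5.77 = 56604 Pa ≈ 56.6 kPa.

P ≈ 56.6 kPa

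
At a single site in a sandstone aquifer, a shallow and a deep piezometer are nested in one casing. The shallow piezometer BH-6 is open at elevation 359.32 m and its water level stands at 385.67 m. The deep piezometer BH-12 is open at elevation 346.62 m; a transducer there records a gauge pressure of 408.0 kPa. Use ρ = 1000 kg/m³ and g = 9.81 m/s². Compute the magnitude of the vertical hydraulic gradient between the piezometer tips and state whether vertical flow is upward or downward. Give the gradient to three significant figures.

Total head at BH-6: h = 385.67 m (water level in the standpipe).
Pressure head at BH-12: ψ = P/(ρg) = 408.0×1000 / (1000 × 9.81) = 41.59 m.
Total head at BH-12: h = z + ψ = 346.62 + 41.59 = 388.21 m.
Δh = h(BH-6) − h(BH-12) = 385.67 − 388.21 = -2.54 m.
Vertical separation Δz = 359.32 − 346.62 = 12.70 m.
|i_v| = |Δh| / Δz = 2.54 / 12.70 = 0.200.
Head is higher in the deep piezometer, so vertical flow is upward (discharge condition).

|i_v| ≈ 0.200; vertical flow is upward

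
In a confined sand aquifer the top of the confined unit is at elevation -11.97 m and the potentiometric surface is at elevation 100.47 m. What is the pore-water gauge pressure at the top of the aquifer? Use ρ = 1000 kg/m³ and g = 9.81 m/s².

Pressure head at the aquifer top: ψ = h − z = 100.47 − (-11.97) = 112.44 m.
P = ρgψ = 1000 × 9.81 × 112.44 = 1103036 Pa ≈ 1100 kPa.

P ≈ 1100 kPa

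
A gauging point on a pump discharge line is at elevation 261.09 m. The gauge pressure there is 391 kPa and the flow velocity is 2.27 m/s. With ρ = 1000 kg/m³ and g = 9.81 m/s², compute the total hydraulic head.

Pressure head ψ = P/(ρg) = 391×1000 / (1000 × 9.81) = 39.86 m.
Velocity head = v²/(2g) = 2.27² / (2 × 9.81) = 0.263 m.
h = z + ψ + v²/(2g) = 261.09 + 39.86 + 0.263 = 301.21 m.

h ≈ 301.21 m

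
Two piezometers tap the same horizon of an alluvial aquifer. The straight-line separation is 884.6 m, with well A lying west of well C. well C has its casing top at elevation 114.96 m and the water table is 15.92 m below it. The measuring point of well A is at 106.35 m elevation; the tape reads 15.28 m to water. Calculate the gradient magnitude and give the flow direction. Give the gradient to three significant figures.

Total head at well C: h = 114.96 − 15.92 = 99.04 m.
Total head at well A: h = 106.35 − 15.28 = 91.07 m.
Head difference: h(well C) − h(well A) = 99.04 − 91.07 = 7.97 m.
Hydraulic gradient: i = |Δh| / L = 7.97 / 884.6 = 0.00901.
Flow is from higher to lower head: from well C toward well A, i.e. toward the west.

i ≈ 0.00901; groundwater flows toward the west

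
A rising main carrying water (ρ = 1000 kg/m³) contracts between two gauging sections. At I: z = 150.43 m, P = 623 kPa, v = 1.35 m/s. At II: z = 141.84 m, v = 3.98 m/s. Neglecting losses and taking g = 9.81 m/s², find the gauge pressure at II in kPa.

P₂ ≈ 700 kPa

Pressure head at I: ψ₁ = P₁/(ρg) = 623×1000 / (1000 × 9.81) = 63.51 m.
Velocity heads: v₁²/2g = 1.35²/19.62 = 0.093 m; v₂²/2g = 3.98²/19.62 = 0.807 m.
Total head H = z₁ + ψ₁ + v₁²/2g = 150.43 + 63.51 + 0.093 = 214.03 m.
ψ₂ = H − z₂ − v₂²/2g = 214.03 − 141.84 − 0.807 = 71.38 m.
P₂ = ρgψ₂ = 1000 × 9.81 × 71.38 ≈ 700 kPa.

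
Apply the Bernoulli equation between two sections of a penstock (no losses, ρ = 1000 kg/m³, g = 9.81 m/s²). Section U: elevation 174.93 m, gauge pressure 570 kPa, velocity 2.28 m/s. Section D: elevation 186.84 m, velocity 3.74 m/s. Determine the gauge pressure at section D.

Pressure head at U: ψ₁ = P₁/(ρg) = 570×1000 / (1000 × 9.81) = 58.10 m.
Velocity heads: v₁²/2g = 2.28²/19.62 = 0.265 m; v₂²/2g = 3.74²/19.62 = 0.713 m.
Total head H = z₁ + ψ₁ + v₁²/2g = 174.93 + 58.10 + 0.265 = 233.29 m.
ψ₂ = H − z₂ − v₂²/2g = 233.29 − 186.84 − 0.713 = 45.74 m.
P₂ = ρgψ₂ = 1000 × 9.81 × 45.74 ≈ 449 kPa.

P₂ ≈ 449 kPa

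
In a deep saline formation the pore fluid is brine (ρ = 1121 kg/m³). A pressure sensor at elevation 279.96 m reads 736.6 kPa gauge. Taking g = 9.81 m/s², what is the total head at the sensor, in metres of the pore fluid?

ψ = P/(ρg) = 736.6×1000 / (1121 × 9.81) = 66.98 m.
h = z + ψ = 279.96 + 66.98 = 346.94 m.

h ≈ 346.94 m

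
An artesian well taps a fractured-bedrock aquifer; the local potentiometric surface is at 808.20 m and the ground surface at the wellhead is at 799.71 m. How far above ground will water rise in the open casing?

Water rises to the potentiometric surface, so the rise above ground = 808.20 − 799.71 = 8.49 m.

≈ 8.49 m above ground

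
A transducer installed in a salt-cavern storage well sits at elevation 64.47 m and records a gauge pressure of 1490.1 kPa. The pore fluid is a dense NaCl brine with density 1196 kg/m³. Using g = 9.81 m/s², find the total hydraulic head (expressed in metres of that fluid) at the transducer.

ψ = P/(ρg) = 1490.1×1000 / (1196 × 9.81) = 127.00 m.
h = z + ψ = 64.47 + 127.00 = 191.47 m.

h ≈ 191.47 m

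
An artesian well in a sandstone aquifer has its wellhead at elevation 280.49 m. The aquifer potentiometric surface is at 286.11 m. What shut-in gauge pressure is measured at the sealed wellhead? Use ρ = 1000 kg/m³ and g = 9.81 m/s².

P ≈ 55.1 kPa

Head above the cap: Δh = 286.11 − 280.49 = 5.62 m.
P = ρgΔh = 1000 × 9.81 × 5.62 = 55132 Pa ≈ 55.1 kPa.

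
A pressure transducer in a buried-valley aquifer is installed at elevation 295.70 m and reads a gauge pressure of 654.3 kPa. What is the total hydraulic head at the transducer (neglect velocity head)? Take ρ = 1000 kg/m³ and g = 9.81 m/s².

ψ = P/(ρg) = 654.3×1000 / (1000 × 9.81) = 66.70 m.
h = z + ψ = 295.70 + 66.70 = 362.40 m.

h ≈ 362.40 m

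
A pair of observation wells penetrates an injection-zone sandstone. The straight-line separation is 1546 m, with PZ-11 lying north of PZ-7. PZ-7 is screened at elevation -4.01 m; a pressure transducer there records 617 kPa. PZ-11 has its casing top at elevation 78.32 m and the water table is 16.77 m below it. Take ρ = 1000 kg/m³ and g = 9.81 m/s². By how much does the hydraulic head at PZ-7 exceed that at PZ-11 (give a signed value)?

Pressure head at PZ-7: ψ = P/(ρg) = 617×1000 / (1000 × 9.81) = 62.90 m.
Total head at PZ-7: h = z + ψ = -4.01 + 62.90 = 58.89 m.
Total head at PZ-11: h = 78.32 − 16.77 = 61.55 m.
Head difference: h(PZ-7) − h(PZ-11) = 58.89 − 61.55 = -2.66 m.

Δh ≈ -2.66 m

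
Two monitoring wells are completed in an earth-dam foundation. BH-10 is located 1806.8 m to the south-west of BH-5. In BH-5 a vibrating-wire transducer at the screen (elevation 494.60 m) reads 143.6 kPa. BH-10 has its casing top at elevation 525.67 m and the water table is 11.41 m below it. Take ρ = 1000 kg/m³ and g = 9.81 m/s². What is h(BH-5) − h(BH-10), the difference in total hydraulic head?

Pressure head at BH-5: ψ = P/(ρg) = 143.6×1000 / (1000 × 9.81) = 14.64 m.
Total head at BH-5: h = z + ψ = 494.60 + 14.64 = 509.24 m.
Total head at BH-10: h = 525.67 − 11.41 = 514.26 m.
Head difference: h(BH-5) − h(BH-10) = 509.24 − 514.26 = -5.02 m.

Δh ≈ -5.02 m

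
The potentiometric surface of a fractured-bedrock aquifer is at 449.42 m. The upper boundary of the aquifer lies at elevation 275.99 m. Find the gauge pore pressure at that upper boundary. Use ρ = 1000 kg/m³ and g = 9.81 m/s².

P ≈ 1700 kPa

Pressure head at the aquifer top: ψ = h − z = 449.42 − 275.99 = 173.43 m.
P = ρgψ = 1000 × 9.81 × 173.43 = 1701348 Pa ≈ 1700 kPa.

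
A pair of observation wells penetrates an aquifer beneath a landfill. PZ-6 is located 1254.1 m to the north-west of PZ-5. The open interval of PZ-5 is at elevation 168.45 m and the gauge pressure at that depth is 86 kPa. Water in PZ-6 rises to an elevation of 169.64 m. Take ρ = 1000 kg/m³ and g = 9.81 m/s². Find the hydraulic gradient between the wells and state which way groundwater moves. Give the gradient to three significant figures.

i ≈ 0.00604; groundwater flows toward the north-west

Pressure head at PZ-5: ψ = P/(ρg) = 86×1000 / (1000 × 9.81) = 8.77 m.
Total head at PZ-5: h = z + ψ = 168.45 + 8.77 = 177.22 m.
Total head at PZ-6: h = 169.64 m (water level in the piezometer is the total head).
Head difference: h(PZ-5) − h(PZ-6) = 177.22 − 169.64 = 7.58 m.
Hydraulic gradient: i = |Δh| / L = 7.58 / 1254.1 = 0.00604.
Flow is from higher to lower head: from PZ-5 toward PZ-6, i.e. toward the north-west.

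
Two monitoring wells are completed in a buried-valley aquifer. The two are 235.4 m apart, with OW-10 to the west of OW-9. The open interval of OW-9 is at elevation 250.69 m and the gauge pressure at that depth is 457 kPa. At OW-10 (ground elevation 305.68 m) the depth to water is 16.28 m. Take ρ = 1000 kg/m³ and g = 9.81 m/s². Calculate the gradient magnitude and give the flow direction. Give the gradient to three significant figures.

i ≈ 0.0335; groundwater flows toward the west

Pressure head at OW-9: ψ = P/(ρg) = 457×1000 / (1000 × 9.81) = 46.59 m.
Total head at OW-9: h = z + ψ = 250.69 + 46.59 = 297.28 m.
Total head at OW-10: h = 305.68 − 16.28 = 289.40 m.
Head difference: h(OW-9) − h(OW-10) = 297.28 − 289.40 = 7.88 m.
Hydraulic gradient: i = |Δh| / L = 7.88 / 235.4 = 0.0335.
Flow is from higher to lower head: from OW-9 toward OW-10, i.e. toward the west.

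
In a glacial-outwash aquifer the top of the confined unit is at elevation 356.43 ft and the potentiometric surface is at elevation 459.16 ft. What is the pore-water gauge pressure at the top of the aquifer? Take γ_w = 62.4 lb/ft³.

Pressure head at the aquifer top: ψ = h − z = 459.16 − 356.43 = 102.73 ft.
P = γψ/144 = 62.4 × 102.73 / 144 = 44.5 psi.

P ≈ 44.5 psi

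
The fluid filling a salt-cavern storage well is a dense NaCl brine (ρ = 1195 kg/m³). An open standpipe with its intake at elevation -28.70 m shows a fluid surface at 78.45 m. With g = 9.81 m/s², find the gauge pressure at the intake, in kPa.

P ≈ 1260 kPa

Pressure head ψ = h − z = 78.45 − (-28.70) = 107.15 m.
P = ρgψ = 1195 × 9.81 × 107.15 = 1256114 Pa ≈ 1260 kPa.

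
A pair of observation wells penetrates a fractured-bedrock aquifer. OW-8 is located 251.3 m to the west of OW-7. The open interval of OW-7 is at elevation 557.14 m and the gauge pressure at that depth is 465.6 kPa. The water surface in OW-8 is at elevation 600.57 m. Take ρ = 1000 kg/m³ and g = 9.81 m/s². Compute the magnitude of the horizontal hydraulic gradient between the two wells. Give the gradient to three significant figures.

Pressure head at OW-7: ψ = P/(ρg) = 465.6×1000 / (1000 × 9.81) = 47.46 m.
Total head at OW-7: h = z + ψ = 557.14 + 47.46 = 604.60 m.
Total head at OW-8: h = 600.57 m (water level in the piezometer is the total head).
Head difference: h(OW-7) − h(OW-8) = 604.60 − 600.57 = 4.03 m.
Hydraulic gradient: i = |Δh| / L = 4.03 / 251.3 = 0.0160.

i ≈ 0.0160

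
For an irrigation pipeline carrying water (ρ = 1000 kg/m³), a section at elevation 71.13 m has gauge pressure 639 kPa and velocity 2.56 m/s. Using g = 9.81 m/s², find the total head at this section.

h ≈ 136.60 m

Pressure head ψ = P/(ρg) = 639×1000 / (1000 × 9.81) = 65.14 m.
Velocity head = v²/(2g) = 2.56² / (2 × 9.81) = 0.334 m.
h = z + ψ + v²/(2g) = 71.13 + 65.14 + 0.334 = 136.60 m.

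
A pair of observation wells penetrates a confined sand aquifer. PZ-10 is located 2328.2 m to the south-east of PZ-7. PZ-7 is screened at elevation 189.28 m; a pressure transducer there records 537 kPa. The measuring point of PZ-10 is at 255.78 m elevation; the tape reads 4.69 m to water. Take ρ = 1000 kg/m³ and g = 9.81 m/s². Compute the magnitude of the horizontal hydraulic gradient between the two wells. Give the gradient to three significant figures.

Pressure head at PZ-7: ψ = P/(ρg) = 537×1000 / (1000 × 9.81) = 54.74 m.
Total head at PZ-7: h = z + ψ = 189.28 + 54.74 = 244.02 m.
Total head at PZ-10: h = 255.78 − 4.69 = 251.09 m.
Head difference: h(PZ-7) − h(PZ-10) = 244.02 − 251.09 = -7.07 m.
Hydraulic gradient: i = |Δh| / L = 7.07 / 2328.2 = 0.00304.

i ≈ 0.00304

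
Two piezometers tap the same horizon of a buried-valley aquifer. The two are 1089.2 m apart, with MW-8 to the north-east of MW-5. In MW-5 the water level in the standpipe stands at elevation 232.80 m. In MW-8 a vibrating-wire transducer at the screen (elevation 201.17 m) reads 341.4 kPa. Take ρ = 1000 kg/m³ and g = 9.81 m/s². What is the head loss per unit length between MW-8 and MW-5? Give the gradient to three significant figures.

Total head at MW-5: h = 232.80 m (water level in the piezometer is the total head).
Pressure head at MW-8: ψ = P/(ρg) = 341.4×1000 / (1000 × 9.81) = 34.80 m.
Total head at MW-8: h = z + ψ = 201.17 + 34.80 = 235.97 m.
Head difference: h(MW-5) − h(MW-8) = 232.80 − 235.97 = -3.17 m.
Hydraulic gradient: i = |Δh| / L = 3.17 / 1089.2 = 0.00291.

i ≈ 0.00291 m/m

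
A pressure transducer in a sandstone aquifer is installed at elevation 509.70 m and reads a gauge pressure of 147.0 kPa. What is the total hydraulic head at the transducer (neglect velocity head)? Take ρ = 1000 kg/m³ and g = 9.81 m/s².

ψ = P/(ρg) = 147.0×1000 / (1000 × 9.81) = 14.98 m.
h = z + ψ = 509.70 + 14.98 = 524.68 m.

h ≈ 524.68 m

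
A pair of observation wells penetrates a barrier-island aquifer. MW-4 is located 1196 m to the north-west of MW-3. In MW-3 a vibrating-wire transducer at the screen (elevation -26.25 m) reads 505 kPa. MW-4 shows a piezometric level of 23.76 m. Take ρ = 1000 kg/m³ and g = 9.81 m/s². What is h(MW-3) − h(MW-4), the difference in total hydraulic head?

Δh ≈ 1.47 m

Pressure head at MW-3: ψ = P/(ρg) = 505×1000 / (1000 × 9.81) = 51.48 m.
Total head at MW-3: h = z + ψ = -26.25 + 51.48 = 25.23 m.
Total head at MW-4: h = 23.76 m (water level in the piezometer is the total head).
Head difference: h(MW-3) − h(MW-4) = 25.23 − 23.76 = 1.47 m.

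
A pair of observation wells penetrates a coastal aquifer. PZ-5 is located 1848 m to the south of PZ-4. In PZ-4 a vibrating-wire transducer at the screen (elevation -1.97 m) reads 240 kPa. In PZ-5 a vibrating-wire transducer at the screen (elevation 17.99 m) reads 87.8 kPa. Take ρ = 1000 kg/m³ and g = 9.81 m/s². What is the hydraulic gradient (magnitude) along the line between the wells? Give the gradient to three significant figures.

Pressure head at PZ-4: ψ = P/(ρg) = 240×1000 / (1000 × 9.81) = 24.46 m.
Total head at PZ-4: h = z + ψ = -1.97 + 24.46 = 22.49 m.
Pressure head at PZ-5: ψ = P/(ρg) = 87.8×1000 / (1000 × 9.81) = 8.95 m.
Total head at PZ-5: h = z + ψ = 17.99 + 8.95 = 26.94 m.
Head difference: h(PZ-4) − h(PZ-5) = 22.49 − 26.94 = -4.45 m.
Hydraulic gradient: i = |Δh| / L = 4.45 / 1848 = 0.00241.

i ≈ 0.00241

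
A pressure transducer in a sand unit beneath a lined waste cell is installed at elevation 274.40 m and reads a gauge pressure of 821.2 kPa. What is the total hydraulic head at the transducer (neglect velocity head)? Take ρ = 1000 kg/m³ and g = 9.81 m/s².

ψ = P/(ρg) = 821.2×1000 / (1000 × 9.81) = 83.71 m.
h = z + ψ = 274.40 + 83.71 = 358.11 m.

h ≈ 358.11 m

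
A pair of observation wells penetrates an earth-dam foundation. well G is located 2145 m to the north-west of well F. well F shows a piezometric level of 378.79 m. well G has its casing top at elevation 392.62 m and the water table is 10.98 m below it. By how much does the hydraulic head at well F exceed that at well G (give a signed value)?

Δh ≈ -2.85 m

Total head at well F: h = 378.79 m (water level in the piezometer is the total head).
Total head at well G: h = 392.62 − 10.98 = 381.64 m.
Head difference: h(well F) − h(well G) = 378.79 − 381.64 = -2.85 m.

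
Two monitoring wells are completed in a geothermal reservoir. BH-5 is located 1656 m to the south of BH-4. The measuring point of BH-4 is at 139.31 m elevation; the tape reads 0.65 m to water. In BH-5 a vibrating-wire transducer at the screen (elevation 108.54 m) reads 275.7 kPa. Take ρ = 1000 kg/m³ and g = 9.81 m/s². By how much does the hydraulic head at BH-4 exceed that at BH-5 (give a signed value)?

Δh ≈ 2.02 m

Total head at BH-4: h = 139.31 − 0.65 = 138.66 m.
Pressure head at BH-5: ψ = P/(ρg) = 275.7×1000 / (1000 × 9.81) = 28.10 m.
Total head at BH-5: h = z + ψ = 108.54 + 28.10 = 136.64 m.
Head difference: h(BH-4) − h(BH-5) = 138.66 − 136.64 = 2.02 m.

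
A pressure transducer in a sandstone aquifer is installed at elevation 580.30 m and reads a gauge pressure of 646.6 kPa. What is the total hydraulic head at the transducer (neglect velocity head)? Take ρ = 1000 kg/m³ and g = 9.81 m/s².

h ≈ 646.21 m

ψ = P/(ρg) = 646.6×1000 / (1000 × 9.81) = 65.91 m.
h = z + ψ = 580.30 + 65.91 = 646.21 m.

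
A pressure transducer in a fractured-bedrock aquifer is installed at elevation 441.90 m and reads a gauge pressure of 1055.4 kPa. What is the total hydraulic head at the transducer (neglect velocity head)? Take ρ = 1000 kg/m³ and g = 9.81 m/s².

ψ = P/(ρg) = 1055.4×1000 / (1000 × 9.81) = 107.58 m.
h = z + ψ = 441.90 + 107.58 = 549.48 m.

h ≈ 549.48 m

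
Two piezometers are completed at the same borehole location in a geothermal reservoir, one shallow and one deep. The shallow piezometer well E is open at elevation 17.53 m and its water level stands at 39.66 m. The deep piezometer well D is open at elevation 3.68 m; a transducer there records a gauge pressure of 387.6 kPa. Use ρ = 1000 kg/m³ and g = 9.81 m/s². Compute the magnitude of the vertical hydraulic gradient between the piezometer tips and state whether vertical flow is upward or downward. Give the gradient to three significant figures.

|i_v| ≈ 0.255; vertical flow is upward

Total head at well E: h = 39.66 m (water level in the standpipe).
Pressure head at well D: ψ = P/(ρg) = 387.6×1000 / (1000 × 9.81) = 39.51 m.
Total head at well D: h = z + ψ = 3.68 + 39.51 = 43.19 m.
Δh = h(well E) − h(well D) = 39.66 − 43.19 = -3.53 m.
Vertical separation Δz = 17.53 − 3.68 = 13.85 m.
|i_v| = |Δh| / Δz = 3.53 / 13.85 = 0.255.
Head is higher in the deep piezometer, so vertical flow is upward (discharge condition).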